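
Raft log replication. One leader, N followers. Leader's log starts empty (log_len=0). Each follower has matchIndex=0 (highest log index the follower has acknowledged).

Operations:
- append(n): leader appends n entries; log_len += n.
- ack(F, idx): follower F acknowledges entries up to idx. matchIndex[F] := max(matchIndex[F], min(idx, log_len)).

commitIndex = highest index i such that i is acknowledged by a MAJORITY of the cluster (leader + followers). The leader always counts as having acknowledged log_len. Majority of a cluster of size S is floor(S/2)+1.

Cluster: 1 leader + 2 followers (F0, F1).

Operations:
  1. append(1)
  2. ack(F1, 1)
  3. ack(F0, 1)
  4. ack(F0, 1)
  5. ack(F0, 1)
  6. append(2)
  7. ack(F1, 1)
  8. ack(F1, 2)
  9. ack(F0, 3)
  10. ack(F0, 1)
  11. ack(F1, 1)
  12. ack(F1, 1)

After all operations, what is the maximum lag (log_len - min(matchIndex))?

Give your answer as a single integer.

Answer: 1

Derivation:
Op 1: append 1 -> log_len=1
Op 2: F1 acks idx 1 -> match: F0=0 F1=1; commitIndex=1
Op 3: F0 acks idx 1 -> match: F0=1 F1=1; commitIndex=1
Op 4: F0 acks idx 1 -> match: F0=1 F1=1; commitIndex=1
Op 5: F0 acks idx 1 -> match: F0=1 F1=1; commitIndex=1
Op 6: append 2 -> log_len=3
Op 7: F1 acks idx 1 -> match: F0=1 F1=1; commitIndex=1
Op 8: F1 acks idx 2 -> match: F0=1 F1=2; commitIndex=2
Op 9: F0 acks idx 3 -> match: F0=3 F1=2; commitIndex=3
Op 10: F0 acks idx 1 -> match: F0=3 F1=2; commitIndex=3
Op 11: F1 acks idx 1 -> match: F0=3 F1=2; commitIndex=3
Op 12: F1 acks idx 1 -> match: F0=3 F1=2; commitIndex=3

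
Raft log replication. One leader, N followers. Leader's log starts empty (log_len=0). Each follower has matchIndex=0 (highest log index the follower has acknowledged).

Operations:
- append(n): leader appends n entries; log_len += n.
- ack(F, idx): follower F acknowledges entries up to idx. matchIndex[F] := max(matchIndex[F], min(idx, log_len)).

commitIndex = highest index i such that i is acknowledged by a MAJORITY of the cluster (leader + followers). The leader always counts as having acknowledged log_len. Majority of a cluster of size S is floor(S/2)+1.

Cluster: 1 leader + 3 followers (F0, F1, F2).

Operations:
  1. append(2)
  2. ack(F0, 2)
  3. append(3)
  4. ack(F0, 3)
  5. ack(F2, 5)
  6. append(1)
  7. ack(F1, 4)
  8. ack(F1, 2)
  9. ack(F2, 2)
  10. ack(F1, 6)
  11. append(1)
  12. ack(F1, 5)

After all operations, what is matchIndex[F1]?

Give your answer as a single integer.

Answer: 6

Derivation:
Op 1: append 2 -> log_len=2
Op 2: F0 acks idx 2 -> match: F0=2 F1=0 F2=0; commitIndex=0
Op 3: append 3 -> log_len=5
Op 4: F0 acks idx 3 -> match: F0=3 F1=0 F2=0; commitIndex=0
Op 5: F2 acks idx 5 -> match: F0=3 F1=0 F2=5; commitIndex=3
Op 6: append 1 -> log_len=6
Op 7: F1 acks idx 4 -> match: F0=3 F1=4 F2=5; commitIndex=4
Op 8: F1 acks idx 2 -> match: F0=3 F1=4 F2=5; commitIndex=4
Op 9: F2 acks idx 2 -> match: F0=3 F1=4 F2=5; commitIndex=4
Op 10: F1 acks idx 6 -> match: F0=3 F1=6 F2=5; commitIndex=5
Op 11: append 1 -> log_len=7
Op 12: F1 acks idx 5 -> match: F0=3 F1=6 F2=5; commitIndex=5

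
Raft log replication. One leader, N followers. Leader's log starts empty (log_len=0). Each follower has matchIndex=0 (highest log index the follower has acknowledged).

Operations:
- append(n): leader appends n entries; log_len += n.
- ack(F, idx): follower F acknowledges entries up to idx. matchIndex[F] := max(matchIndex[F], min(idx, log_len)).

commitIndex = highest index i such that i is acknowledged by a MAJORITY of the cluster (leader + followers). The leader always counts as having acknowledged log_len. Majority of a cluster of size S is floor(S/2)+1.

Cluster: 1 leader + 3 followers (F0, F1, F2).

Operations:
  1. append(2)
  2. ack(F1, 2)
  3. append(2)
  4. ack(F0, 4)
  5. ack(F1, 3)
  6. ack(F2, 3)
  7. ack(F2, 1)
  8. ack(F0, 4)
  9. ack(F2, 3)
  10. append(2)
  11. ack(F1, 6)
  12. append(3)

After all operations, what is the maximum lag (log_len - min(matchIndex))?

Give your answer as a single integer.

Answer: 6

Derivation:
Op 1: append 2 -> log_len=2
Op 2: F1 acks idx 2 -> match: F0=0 F1=2 F2=0; commitIndex=0
Op 3: append 2 -> log_len=4
Op 4: F0 acks idx 4 -> match: F0=4 F1=2 F2=0; commitIndex=2
Op 5: F1 acks idx 3 -> match: F0=4 F1=3 F2=0; commitIndex=3
Op 6: F2 acks idx 3 -> match: F0=4 F1=3 F2=3; commitIndex=3
Op 7: F2 acks idx 1 -> match: F0=4 F1=3 F2=3; commitIndex=3
Op 8: F0 acks idx 4 -> match: F0=4 F1=3 F2=3; commitIndex=3
Op 9: F2 acks idx 3 -> match: F0=4 F1=3 F2=3; commitIndex=3
Op 10: append 2 -> log_len=6
Op 11: F1 acks idx 6 -> match: F0=4 F1=6 F2=3; commitIndex=4
Op 12: append 3 -> log_len=9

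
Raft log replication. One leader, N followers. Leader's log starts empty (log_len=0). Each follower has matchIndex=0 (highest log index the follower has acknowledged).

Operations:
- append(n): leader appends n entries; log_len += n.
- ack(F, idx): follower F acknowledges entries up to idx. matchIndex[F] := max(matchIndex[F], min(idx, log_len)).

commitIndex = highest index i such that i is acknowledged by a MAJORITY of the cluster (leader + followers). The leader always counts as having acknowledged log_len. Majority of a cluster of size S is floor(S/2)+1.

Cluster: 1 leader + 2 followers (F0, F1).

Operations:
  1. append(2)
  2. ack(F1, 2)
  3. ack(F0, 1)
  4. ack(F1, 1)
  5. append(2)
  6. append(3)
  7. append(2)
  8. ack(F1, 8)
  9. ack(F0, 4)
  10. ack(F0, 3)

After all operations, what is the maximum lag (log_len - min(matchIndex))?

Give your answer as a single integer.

Answer: 5

Derivation:
Op 1: append 2 -> log_len=2
Op 2: F1 acks idx 2 -> match: F0=0 F1=2; commitIndex=2
Op 3: F0 acks idx 1 -> match: F0=1 F1=2; commitIndex=2
Op 4: F1 acks idx 1 -> match: F0=1 F1=2; commitIndex=2
Op 5: append 2 -> log_len=4
Op 6: append 3 -> log_len=7
Op 7: append 2 -> log_len=9
Op 8: F1 acks idx 8 -> match: F0=1 F1=8; commitIndex=8
Op 9: F0 acks idx 4 -> match: F0=4 F1=8; commitIndex=8
Op 10: F0 acks idx 3 -> match: F0=4 F1=8; commitIndex=8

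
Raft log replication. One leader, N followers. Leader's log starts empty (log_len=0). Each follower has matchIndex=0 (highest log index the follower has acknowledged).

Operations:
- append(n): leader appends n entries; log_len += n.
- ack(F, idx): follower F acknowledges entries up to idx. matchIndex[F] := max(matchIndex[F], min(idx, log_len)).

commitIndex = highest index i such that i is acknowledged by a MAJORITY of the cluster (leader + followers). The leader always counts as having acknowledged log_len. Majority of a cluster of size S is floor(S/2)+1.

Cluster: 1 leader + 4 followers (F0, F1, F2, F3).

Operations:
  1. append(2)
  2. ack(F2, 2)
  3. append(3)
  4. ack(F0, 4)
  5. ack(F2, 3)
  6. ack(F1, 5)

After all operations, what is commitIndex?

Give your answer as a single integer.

Answer: 4

Derivation:
Op 1: append 2 -> log_len=2
Op 2: F2 acks idx 2 -> match: F0=0 F1=0 F2=2 F3=0; commitIndex=0
Op 3: append 3 -> log_len=5
Op 4: F0 acks idx 4 -> match: F0=4 F1=0 F2=2 F3=0; commitIndex=2
Op 5: F2 acks idx 3 -> match: F0=4 F1=0 F2=3 F3=0; commitIndex=3
Op 6: F1 acks idx 5 -> match: F0=4 F1=5 F2=3 F3=0; commitIndex=4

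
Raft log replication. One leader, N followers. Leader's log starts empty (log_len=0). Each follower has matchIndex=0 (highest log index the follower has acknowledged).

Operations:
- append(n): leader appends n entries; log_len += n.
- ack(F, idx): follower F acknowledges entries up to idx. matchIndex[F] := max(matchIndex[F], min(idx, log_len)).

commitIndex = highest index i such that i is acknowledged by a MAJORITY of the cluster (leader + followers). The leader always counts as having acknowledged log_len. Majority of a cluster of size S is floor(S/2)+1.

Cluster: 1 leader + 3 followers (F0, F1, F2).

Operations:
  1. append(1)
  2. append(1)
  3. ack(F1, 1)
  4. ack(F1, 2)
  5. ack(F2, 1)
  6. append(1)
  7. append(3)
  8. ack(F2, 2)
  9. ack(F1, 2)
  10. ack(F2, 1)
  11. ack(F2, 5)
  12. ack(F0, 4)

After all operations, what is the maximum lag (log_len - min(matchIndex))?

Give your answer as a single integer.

Op 1: append 1 -> log_len=1
Op 2: append 1 -> log_len=2
Op 3: F1 acks idx 1 -> match: F0=0 F1=1 F2=0; commitIndex=0
Op 4: F1 acks idx 2 -> match: F0=0 F1=2 F2=0; commitIndex=0
Op 5: F2 acks idx 1 -> match: F0=0 F1=2 F2=1; commitIndex=1
Op 6: append 1 -> log_len=3
Op 7: append 3 -> log_len=6
Op 8: F2 acks idx 2 -> match: F0=0 F1=2 F2=2; commitIndex=2
Op 9: F1 acks idx 2 -> match: F0=0 F1=2 F2=2; commitIndex=2
Op 10: F2 acks idx 1 -> match: F0=0 F1=2 F2=2; commitIndex=2
Op 11: F2 acks idx 5 -> match: F0=0 F1=2 F2=5; commitIndex=2
Op 12: F0 acks idx 4 -> match: F0=4 F1=2 F2=5; commitIndex=4

Answer: 4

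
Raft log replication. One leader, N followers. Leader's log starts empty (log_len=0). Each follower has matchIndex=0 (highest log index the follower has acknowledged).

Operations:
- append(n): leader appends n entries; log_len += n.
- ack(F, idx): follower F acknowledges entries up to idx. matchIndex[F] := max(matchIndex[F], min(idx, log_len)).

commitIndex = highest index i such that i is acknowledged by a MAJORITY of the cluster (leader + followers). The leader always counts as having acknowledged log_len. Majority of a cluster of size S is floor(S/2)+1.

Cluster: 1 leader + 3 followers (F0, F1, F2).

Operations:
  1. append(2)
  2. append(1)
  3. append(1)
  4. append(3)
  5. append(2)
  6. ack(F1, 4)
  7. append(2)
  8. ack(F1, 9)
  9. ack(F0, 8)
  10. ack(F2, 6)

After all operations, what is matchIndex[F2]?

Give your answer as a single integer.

Answer: 6

Derivation:
Op 1: append 2 -> log_len=2
Op 2: append 1 -> log_len=3
Op 3: append 1 -> log_len=4
Op 4: append 3 -> log_len=7
Op 5: append 2 -> log_len=9
Op 6: F1 acks idx 4 -> match: F0=0 F1=4 F2=0; commitIndex=0
Op 7: append 2 -> log_len=11
Op 8: F1 acks idx 9 -> match: F0=0 F1=9 F2=0; commitIndex=0
Op 9: F0 acks idx 8 -> match: F0=8 F1=9 F2=0; commitIndex=8
Op 10: F2 acks idx 6 -> match: F0=8 F1=9 F2=6; commitIndex=8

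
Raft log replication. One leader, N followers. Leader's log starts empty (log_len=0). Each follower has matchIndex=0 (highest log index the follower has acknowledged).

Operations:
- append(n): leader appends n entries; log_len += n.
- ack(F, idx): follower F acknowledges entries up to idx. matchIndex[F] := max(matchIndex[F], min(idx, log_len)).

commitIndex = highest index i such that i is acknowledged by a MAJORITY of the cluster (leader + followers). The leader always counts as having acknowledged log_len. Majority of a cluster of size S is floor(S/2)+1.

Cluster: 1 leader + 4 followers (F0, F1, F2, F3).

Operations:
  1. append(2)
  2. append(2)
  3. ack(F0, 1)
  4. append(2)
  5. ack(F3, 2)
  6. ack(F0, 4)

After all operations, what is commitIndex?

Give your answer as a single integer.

Op 1: append 2 -> log_len=2
Op 2: append 2 -> log_len=4
Op 3: F0 acks idx 1 -> match: F0=1 F1=0 F2=0 F3=0; commitIndex=0
Op 4: append 2 -> log_len=6
Op 5: F3 acks idx 2 -> match: F0=1 F1=0 F2=0 F3=2; commitIndex=1
Op 6: F0 acks idx 4 -> match: F0=4 F1=0 F2=0 F3=2; commitIndex=2

Answer: 2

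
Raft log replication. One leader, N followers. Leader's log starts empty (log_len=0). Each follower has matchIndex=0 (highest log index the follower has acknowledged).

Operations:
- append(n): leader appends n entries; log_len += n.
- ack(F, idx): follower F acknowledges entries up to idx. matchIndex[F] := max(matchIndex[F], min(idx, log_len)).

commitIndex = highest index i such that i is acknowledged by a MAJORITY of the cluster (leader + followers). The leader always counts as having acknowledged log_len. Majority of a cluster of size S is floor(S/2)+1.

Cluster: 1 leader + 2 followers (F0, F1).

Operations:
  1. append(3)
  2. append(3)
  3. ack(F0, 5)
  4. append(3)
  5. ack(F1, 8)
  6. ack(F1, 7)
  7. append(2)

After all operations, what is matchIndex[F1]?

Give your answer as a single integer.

Answer: 8

Derivation:
Op 1: append 3 -> log_len=3
Op 2: append 3 -> log_len=6
Op 3: F0 acks idx 5 -> match: F0=5 F1=0; commitIndex=5
Op 4: append 3 -> log_len=9
Op 5: F1 acks idx 8 -> match: F0=5 F1=8; commitIndex=8
Op 6: F1 acks idx 7 -> match: F0=5 F1=8; commitIndex=8
Op 7: append 2 -> log_len=11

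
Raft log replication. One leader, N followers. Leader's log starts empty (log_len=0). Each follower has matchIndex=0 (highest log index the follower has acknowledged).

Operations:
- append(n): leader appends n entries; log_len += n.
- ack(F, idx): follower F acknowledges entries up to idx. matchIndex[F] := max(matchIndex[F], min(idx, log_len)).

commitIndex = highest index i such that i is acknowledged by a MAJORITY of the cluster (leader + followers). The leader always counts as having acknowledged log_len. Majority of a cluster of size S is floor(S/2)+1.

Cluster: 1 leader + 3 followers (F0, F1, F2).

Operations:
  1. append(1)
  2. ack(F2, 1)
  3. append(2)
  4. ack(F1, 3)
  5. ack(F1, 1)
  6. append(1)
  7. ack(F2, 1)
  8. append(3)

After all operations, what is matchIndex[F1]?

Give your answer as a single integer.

Op 1: append 1 -> log_len=1
Op 2: F2 acks idx 1 -> match: F0=0 F1=0 F2=1; commitIndex=0
Op 3: append 2 -> log_len=3
Op 4: F1 acks idx 3 -> match: F0=0 F1=3 F2=1; commitIndex=1
Op 5: F1 acks idx 1 -> match: F0=0 F1=3 F2=1; commitIndex=1
Op 6: append 1 -> log_len=4
Op 7: F2 acks idx 1 -> match: F0=0 F1=3 F2=1; commitIndex=1
Op 8: append 3 -> log_len=7

Answer: 3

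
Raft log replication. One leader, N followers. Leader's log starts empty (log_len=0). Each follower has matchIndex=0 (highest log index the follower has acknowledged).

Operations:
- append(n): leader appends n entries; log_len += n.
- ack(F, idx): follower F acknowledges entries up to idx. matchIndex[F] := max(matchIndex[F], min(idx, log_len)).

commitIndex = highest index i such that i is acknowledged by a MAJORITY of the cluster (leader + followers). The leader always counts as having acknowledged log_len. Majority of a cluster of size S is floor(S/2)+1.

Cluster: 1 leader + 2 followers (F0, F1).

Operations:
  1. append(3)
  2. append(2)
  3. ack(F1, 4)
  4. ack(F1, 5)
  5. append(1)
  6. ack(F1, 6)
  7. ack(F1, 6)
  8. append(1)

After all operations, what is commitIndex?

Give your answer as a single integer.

Op 1: append 3 -> log_len=3
Op 2: append 2 -> log_len=5
Op 3: F1 acks idx 4 -> match: F0=0 F1=4; commitIndex=4
Op 4: F1 acks idx 5 -> match: F0=0 F1=5; commitIndex=5
Op 5: append 1 -> log_len=6
Op 6: F1 acks idx 6 -> match: F0=0 F1=6; commitIndex=6
Op 7: F1 acks idx 6 -> match: F0=0 F1=6; commitIndex=6
Op 8: append 1 -> log_len=7

Answer: 6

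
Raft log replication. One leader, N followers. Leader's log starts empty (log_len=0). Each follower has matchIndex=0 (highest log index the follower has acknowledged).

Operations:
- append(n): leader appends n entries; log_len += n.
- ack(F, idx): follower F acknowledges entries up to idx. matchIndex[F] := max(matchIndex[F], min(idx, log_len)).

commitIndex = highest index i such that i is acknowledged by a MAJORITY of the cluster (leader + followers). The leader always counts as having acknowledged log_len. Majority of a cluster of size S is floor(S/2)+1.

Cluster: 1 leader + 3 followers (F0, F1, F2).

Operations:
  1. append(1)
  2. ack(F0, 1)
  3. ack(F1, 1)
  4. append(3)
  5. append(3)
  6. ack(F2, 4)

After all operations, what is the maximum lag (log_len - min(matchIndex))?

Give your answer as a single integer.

Op 1: append 1 -> log_len=1
Op 2: F0 acks idx 1 -> match: F0=1 F1=0 F2=0; commitIndex=0
Op 3: F1 acks idx 1 -> match: F0=1 F1=1 F2=0; commitIndex=1
Op 4: append 3 -> log_len=4
Op 5: append 3 -> log_len=7
Op 6: F2 acks idx 4 -> match: F0=1 F1=1 F2=4; commitIndex=1

Answer: 6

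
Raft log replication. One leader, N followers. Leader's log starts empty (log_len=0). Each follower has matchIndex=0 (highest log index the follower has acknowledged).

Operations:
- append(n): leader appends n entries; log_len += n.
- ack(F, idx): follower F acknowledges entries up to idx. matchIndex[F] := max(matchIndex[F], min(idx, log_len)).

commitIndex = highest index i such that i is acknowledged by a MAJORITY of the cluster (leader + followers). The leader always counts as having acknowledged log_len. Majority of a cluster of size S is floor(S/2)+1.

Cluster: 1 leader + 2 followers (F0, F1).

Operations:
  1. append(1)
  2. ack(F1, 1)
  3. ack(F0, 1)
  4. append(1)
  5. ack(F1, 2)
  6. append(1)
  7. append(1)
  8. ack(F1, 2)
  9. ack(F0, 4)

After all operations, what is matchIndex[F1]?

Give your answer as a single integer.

Answer: 2

Derivation:
Op 1: append 1 -> log_len=1
Op 2: F1 acks idx 1 -> match: F0=0 F1=1; commitIndex=1
Op 3: F0 acks idx 1 -> match: F0=1 F1=1; commitIndex=1
Op 4: append 1 -> log_len=2
Op 5: F1 acks idx 2 -> match: F0=1 F1=2; commitIndex=2
Op 6: append 1 -> log_len=3
Op 7: append 1 -> log_len=4
Op 8: F1 acks idx 2 -> match: F0=1 F1=2; commitIndex=2
Op 9: F0 acks idx 4 -> match: F0=4 F1=2; commitIndex=4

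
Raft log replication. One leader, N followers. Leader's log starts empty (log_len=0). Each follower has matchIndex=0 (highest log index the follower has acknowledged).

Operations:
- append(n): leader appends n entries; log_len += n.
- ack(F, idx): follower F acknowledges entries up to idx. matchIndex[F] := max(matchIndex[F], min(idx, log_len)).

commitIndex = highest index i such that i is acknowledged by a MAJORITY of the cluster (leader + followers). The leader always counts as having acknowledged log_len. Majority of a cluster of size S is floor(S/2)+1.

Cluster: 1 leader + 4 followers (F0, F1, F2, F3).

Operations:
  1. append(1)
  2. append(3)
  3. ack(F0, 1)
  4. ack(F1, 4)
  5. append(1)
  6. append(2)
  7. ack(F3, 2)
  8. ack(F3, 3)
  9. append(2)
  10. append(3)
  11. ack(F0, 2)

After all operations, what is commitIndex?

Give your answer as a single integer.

Op 1: append 1 -> log_len=1
Op 2: append 3 -> log_len=4
Op 3: F0 acks idx 1 -> match: F0=1 F1=0 F2=0 F3=0; commitIndex=0
Op 4: F1 acks idx 4 -> match: F0=1 F1=4 F2=0 F3=0; commitIndex=1
Op 5: append 1 -> log_len=5
Op 6: append 2 -> log_len=7
Op 7: F3 acks idx 2 -> match: F0=1 F1=4 F2=0 F3=2; commitIndex=2
Op 8: F3 acks idx 3 -> match: F0=1 F1=4 F2=0 F3=3; commitIndex=3
Op 9: append 2 -> log_len=9
Op 10: append 3 -> log_len=12
Op 11: F0 acks idx 2 -> match: F0=2 F1=4 F2=0 F3=3; commitIndex=3

Answer: 3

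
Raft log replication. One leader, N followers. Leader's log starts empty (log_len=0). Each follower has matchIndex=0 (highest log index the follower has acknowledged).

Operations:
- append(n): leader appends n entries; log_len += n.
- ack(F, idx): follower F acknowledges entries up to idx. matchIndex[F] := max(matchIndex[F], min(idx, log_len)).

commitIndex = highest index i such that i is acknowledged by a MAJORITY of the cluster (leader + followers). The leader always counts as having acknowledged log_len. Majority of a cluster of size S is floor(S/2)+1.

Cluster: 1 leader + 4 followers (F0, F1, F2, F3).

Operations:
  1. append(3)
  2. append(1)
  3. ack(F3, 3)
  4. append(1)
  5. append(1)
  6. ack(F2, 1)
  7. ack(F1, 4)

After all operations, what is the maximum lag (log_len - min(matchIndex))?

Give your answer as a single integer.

Answer: 6

Derivation:
Op 1: append 3 -> log_len=3
Op 2: append 1 -> log_len=4
Op 3: F3 acks idx 3 -> match: F0=0 F1=0 F2=0 F3=3; commitIndex=0
Op 4: append 1 -> log_len=5
Op 5: append 1 -> log_len=6
Op 6: F2 acks idx 1 -> match: F0=0 F1=0 F2=1 F3=3; commitIndex=1
Op 7: F1 acks idx 4 -> match: F0=0 F1=4 F2=1 F3=3; commitIndex=3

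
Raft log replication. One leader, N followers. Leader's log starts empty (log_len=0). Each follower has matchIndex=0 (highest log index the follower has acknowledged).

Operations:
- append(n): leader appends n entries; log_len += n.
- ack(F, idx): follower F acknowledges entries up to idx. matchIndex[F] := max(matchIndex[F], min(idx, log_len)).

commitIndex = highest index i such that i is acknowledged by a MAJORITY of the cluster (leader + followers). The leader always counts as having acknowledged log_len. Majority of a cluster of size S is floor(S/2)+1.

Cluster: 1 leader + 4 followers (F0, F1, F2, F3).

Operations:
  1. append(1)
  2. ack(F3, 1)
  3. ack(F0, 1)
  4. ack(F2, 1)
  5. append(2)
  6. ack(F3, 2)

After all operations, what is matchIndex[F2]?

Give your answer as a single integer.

Answer: 1

Derivation:
Op 1: append 1 -> log_len=1
Op 2: F3 acks idx 1 -> match: F0=0 F1=0 F2=0 F3=1; commitIndex=0
Op 3: F0 acks idx 1 -> match: F0=1 F1=0 F2=0 F3=1; commitIndex=1
Op 4: F2 acks idx 1 -> match: F0=1 F1=0 F2=1 F3=1; commitIndex=1
Op 5: append 2 -> log_len=3
Op 6: F3 acks idx 2 -> match: F0=1 F1=0 F2=1 F3=2; commitIndex=1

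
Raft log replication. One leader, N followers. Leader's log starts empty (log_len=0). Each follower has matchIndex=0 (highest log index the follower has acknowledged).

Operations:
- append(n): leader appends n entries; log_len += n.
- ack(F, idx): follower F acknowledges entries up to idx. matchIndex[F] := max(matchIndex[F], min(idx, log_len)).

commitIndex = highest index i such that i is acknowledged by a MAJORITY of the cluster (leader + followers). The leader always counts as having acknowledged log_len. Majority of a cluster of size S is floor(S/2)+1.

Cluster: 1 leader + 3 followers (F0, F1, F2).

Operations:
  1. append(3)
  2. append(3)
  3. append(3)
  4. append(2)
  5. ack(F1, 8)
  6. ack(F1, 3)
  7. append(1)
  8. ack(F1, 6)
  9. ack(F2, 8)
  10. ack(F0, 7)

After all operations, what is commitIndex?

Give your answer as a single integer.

Op 1: append 3 -> log_len=3
Op 2: append 3 -> log_len=6
Op 3: append 3 -> log_len=9
Op 4: append 2 -> log_len=11
Op 5: F1 acks idx 8 -> match: F0=0 F1=8 F2=0; commitIndex=0
Op 6: F1 acks idx 3 -> match: F0=0 F1=8 F2=0; commitIndex=0
Op 7: append 1 -> log_len=12
Op 8: F1 acks idx 6 -> match: F0=0 F1=8 F2=0; commitIndex=0
Op 9: F2 acks idx 8 -> match: F0=0 F1=8 F2=8; commitIndex=8
Op 10: F0 acks idx 7 -> match: F0=7 F1=8 F2=8; commitIndex=8

Answer: 8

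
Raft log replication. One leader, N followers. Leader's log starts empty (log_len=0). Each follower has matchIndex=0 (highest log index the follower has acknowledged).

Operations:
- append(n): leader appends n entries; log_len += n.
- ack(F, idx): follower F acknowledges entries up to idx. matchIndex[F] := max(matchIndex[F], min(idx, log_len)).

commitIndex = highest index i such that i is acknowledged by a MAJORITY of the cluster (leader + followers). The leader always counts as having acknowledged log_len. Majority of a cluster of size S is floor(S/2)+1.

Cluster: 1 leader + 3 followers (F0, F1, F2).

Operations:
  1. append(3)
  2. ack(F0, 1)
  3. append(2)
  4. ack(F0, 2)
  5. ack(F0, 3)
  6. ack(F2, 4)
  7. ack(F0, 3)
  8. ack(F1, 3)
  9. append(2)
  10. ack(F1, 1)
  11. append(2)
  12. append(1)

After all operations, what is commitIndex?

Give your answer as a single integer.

Op 1: append 3 -> log_len=3
Op 2: F0 acks idx 1 -> match: F0=1 F1=0 F2=0; commitIndex=0
Op 3: append 2 -> log_len=5
Op 4: F0 acks idx 2 -> match: F0=2 F1=0 F2=0; commitIndex=0
Op 5: F0 acks idx 3 -> match: F0=3 F1=0 F2=0; commitIndex=0
Op 6: F2 acks idx 4 -> match: F0=3 F1=0 F2=4; commitIndex=3
Op 7: F0 acks idx 3 -> match: F0=3 F1=0 F2=4; commitIndex=3
Op 8: F1 acks idx 3 -> match: F0=3 F1=3 F2=4; commitIndex=3
Op 9: append 2 -> log_len=7
Op 10: F1 acks idx 1 -> match: F0=3 F1=3 F2=4; commitIndex=3
Op 11: append 2 -> log_len=9
Op 12: append 1 -> log_len=10

Answer: 3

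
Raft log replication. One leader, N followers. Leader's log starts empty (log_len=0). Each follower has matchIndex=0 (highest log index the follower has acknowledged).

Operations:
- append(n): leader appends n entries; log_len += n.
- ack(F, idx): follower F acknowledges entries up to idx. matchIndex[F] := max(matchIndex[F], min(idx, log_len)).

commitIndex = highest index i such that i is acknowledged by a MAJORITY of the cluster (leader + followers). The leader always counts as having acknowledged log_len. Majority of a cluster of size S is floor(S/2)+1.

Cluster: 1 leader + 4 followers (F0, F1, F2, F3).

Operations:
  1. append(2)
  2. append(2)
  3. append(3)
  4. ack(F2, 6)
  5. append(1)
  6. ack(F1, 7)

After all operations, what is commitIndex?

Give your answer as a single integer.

Op 1: append 2 -> log_len=2
Op 2: append 2 -> log_len=4
Op 3: append 3 -> log_len=7
Op 4: F2 acks idx 6 -> match: F0=0 F1=0 F2=6 F3=0; commitIndex=0
Op 5: append 1 -> log_len=8
Op 6: F1 acks idx 7 -> match: F0=0 F1=7 F2=6 F3=0; commitIndex=6

Answer: 6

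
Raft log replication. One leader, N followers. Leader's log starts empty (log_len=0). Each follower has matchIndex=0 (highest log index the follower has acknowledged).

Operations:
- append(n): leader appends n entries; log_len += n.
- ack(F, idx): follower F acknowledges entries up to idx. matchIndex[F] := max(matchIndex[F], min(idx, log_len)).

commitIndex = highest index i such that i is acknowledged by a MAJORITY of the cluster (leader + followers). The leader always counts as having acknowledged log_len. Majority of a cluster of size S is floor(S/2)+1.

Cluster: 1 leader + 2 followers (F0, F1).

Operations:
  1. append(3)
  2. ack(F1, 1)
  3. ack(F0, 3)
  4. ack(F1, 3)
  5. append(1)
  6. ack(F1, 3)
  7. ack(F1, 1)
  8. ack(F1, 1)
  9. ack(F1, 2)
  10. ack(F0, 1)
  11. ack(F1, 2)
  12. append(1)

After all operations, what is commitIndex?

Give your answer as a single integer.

Op 1: append 3 -> log_len=3
Op 2: F1 acks idx 1 -> match: F0=0 F1=1; commitIndex=1
Op 3: F0 acks idx 3 -> match: F0=3 F1=1; commitIndex=3
Op 4: F1 acks idx 3 -> match: F0=3 F1=3; commitIndex=3
Op 5: append 1 -> log_len=4
Op 6: F1 acks idx 3 -> match: F0=3 F1=3; commitIndex=3
Op 7: F1 acks idx 1 -> match: F0=3 F1=3; commitIndex=3
Op 8: F1 acks idx 1 -> match: F0=3 F1=3; commitIndex=3
Op 9: F1 acks idx 2 -> match: F0=3 F1=3; commitIndex=3
Op 10: F0 acks idx 1 -> match: F0=3 F1=3; commitIndex=3
Op 11: F1 acks idx 2 -> match: F0=3 F1=3; commitIndex=3
Op 12: append 1 -> log_len=5

Answer: 3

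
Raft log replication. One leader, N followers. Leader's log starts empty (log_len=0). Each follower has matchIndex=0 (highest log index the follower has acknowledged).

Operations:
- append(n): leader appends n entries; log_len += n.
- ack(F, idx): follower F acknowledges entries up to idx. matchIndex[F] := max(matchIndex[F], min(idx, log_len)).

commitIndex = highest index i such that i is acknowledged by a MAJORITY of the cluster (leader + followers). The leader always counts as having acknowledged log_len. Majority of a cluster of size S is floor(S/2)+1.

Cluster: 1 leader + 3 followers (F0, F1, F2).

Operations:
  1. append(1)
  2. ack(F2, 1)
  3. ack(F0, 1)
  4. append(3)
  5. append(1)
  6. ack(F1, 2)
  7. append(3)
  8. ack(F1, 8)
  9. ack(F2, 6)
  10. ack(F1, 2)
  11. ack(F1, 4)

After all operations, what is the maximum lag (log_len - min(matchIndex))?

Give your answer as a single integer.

Answer: 7

Derivation:
Op 1: append 1 -> log_len=1
Op 2: F2 acks idx 1 -> match: F0=0 F1=0 F2=1; commitIndex=0
Op 3: F0 acks idx 1 -> match: F0=1 F1=0 F2=1; commitIndex=1
Op 4: append 3 -> log_len=4
Op 5: append 1 -> log_len=5
Op 6: F1 acks idx 2 -> match: F0=1 F1=2 F2=1; commitIndex=1
Op 7: append 3 -> log_len=8
Op 8: F1 acks idx 8 -> match: F0=1 F1=8 F2=1; commitIndex=1
Op 9: F2 acks idx 6 -> match: F0=1 F1=8 F2=6; commitIndex=6
Op 10: F1 acks idx 2 -> match: F0=1 F1=8 F2=6; commitIndex=6
Op 11: F1 acks idx 4 -> match: F0=1 F1=8 F2=6; commitIndex=6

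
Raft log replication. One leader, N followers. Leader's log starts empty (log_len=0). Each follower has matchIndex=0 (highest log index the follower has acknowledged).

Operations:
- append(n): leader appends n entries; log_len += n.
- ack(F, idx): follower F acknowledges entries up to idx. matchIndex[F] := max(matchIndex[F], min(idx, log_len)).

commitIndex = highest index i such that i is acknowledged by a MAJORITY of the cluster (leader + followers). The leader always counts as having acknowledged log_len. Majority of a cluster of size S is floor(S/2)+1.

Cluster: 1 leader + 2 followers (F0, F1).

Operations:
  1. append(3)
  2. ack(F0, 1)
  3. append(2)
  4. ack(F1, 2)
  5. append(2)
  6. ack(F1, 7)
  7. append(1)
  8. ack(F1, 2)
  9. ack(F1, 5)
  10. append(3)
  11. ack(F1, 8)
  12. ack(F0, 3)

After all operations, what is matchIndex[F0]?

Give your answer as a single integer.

Op 1: append 3 -> log_len=3
Op 2: F0 acks idx 1 -> match: F0=1 F1=0; commitIndex=1
Op 3: append 2 -> log_len=5
Op 4: F1 acks idx 2 -> match: F0=1 F1=2; commitIndex=2
Op 5: append 2 -> log_len=7
Op 6: F1 acks idx 7 -> match: F0=1 F1=7; commitIndex=7
Op 7: append 1 -> log_len=8
Op 8: F1 acks idx 2 -> match: F0=1 F1=7; commitIndex=7
Op 9: F1 acks idx 5 -> match: F0=1 F1=7; commitIndex=7
Op 10: append 3 -> log_len=11
Op 11: F1 acks idx 8 -> match: F0=1 F1=8; commitIndex=8
Op 12: F0 acks idx 3 -> match: F0=3 F1=8; commitIndex=8

Answer: 3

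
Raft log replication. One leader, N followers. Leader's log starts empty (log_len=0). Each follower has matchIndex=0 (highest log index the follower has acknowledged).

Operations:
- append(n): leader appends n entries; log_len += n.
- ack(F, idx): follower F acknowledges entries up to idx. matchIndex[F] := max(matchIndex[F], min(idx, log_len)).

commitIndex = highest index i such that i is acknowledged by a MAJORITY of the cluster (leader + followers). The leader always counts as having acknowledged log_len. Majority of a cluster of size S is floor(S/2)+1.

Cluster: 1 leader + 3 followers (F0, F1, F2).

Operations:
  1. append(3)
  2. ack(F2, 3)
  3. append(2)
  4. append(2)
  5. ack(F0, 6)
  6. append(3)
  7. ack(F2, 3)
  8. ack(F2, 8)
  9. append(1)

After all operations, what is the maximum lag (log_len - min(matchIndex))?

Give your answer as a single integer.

Answer: 11

Derivation:
Op 1: append 3 -> log_len=3
Op 2: F2 acks idx 3 -> match: F0=0 F1=0 F2=3; commitIndex=0
Op 3: append 2 -> log_len=5
Op 4: append 2 -> log_len=7
Op 5: F0 acks idx 6 -> match: F0=6 F1=0 F2=3; commitIndex=3
Op 6: append 3 -> log_len=10
Op 7: F2 acks idx 3 -> match: F0=6 F1=0 F2=3; commitIndex=3
Op 8: F2 acks idx 8 -> match: F0=6 F1=0 F2=8; commitIndex=6
Op 9: append 1 -> log_len=11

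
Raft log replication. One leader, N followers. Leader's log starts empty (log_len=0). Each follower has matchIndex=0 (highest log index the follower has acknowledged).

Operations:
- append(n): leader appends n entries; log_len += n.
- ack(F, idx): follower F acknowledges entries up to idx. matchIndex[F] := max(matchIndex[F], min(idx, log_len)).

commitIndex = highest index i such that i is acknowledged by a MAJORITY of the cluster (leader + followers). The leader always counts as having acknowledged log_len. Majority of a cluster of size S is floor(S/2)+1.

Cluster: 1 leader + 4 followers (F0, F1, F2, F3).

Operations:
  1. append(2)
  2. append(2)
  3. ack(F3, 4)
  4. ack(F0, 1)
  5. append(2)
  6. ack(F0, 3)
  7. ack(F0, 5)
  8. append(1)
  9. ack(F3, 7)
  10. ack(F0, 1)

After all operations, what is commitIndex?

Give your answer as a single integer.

Answer: 5

Derivation:
Op 1: append 2 -> log_len=2
Op 2: append 2 -> log_len=4
Op 3: F3 acks idx 4 -> match: F0=0 F1=0 F2=0 F3=4; commitIndex=0
Op 4: F0 acks idx 1 -> match: F0=1 F1=0 F2=0 F3=4; commitIndex=1
Op 5: append 2 -> log_len=6
Op 6: F0 acks idx 3 -> match: F0=3 F1=0 F2=0 F3=4; commitIndex=3
Op 7: F0 acks idx 5 -> match: F0=5 F1=0 F2=0 F3=4; commitIndex=4
Op 8: append 1 -> log_len=7
Op 9: F3 acks idx 7 -> match: F0=5 F1=0 F2=0 F3=7; commitIndex=5
Op 10: F0 acks idx 1 -> match: F0=5 F1=0 F2=0 F3=7; commitIndex=5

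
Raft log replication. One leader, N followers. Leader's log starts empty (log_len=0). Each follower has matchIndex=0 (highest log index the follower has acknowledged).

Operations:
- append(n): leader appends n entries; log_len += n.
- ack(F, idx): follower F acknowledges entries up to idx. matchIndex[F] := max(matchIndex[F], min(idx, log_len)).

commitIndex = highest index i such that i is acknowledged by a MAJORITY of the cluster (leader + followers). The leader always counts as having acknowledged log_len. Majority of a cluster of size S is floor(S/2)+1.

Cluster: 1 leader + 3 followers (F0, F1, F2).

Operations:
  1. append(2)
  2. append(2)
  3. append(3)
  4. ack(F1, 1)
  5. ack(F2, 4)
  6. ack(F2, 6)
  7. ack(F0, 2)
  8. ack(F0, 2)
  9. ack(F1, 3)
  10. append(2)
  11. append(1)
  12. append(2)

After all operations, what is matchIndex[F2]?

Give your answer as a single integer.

Op 1: append 2 -> log_len=2
Op 2: append 2 -> log_len=4
Op 3: append 3 -> log_len=7
Op 4: F1 acks idx 1 -> match: F0=0 F1=1 F2=0; commitIndex=0
Op 5: F2 acks idx 4 -> match: F0=0 F1=1 F2=4; commitIndex=1
Op 6: F2 acks idx 6 -> match: F0=0 F1=1 F2=6; commitIndex=1
Op 7: F0 acks idx 2 -> match: F0=2 F1=1 F2=6; commitIndex=2
Op 8: F0 acks idx 2 -> match: F0=2 F1=1 F2=6; commitIndex=2
Op 9: F1 acks idx 3 -> match: F0=2 F1=3 F2=6; commitIndex=3
Op 10: append 2 -> log_len=9
Op 11: append 1 -> log_len=10
Op 12: append 2 -> log_len=12

Answer: 6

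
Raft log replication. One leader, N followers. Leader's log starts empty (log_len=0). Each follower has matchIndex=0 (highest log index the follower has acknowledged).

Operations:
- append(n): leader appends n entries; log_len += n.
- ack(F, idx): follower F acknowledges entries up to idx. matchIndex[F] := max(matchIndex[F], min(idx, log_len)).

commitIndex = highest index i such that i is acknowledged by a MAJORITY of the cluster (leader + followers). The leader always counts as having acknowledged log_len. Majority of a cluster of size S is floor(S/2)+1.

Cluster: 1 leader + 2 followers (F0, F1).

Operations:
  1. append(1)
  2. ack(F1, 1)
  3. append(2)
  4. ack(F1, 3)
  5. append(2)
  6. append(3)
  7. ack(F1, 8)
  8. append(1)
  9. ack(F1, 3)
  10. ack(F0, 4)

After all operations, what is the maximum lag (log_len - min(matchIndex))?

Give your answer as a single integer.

Answer: 5

Derivation:
Op 1: append 1 -> log_len=1
Op 2: F1 acks idx 1 -> match: F0=0 F1=1; commitIndex=1
Op 3: append 2 -> log_len=3
Op 4: F1 acks idx 3 -> match: F0=0 F1=3; commitIndex=3
Op 5: append 2 -> log_len=5
Op 6: append 3 -> log_len=8
Op 7: F1 acks idx 8 -> match: F0=0 F1=8; commitIndex=8
Op 8: append 1 -> log_len=9
Op 9: F1 acks idx 3 -> match: F0=0 F1=8; commitIndex=8
Op 10: F0 acks idx 4 -> match: F0=4 F1=8; commitIndex=8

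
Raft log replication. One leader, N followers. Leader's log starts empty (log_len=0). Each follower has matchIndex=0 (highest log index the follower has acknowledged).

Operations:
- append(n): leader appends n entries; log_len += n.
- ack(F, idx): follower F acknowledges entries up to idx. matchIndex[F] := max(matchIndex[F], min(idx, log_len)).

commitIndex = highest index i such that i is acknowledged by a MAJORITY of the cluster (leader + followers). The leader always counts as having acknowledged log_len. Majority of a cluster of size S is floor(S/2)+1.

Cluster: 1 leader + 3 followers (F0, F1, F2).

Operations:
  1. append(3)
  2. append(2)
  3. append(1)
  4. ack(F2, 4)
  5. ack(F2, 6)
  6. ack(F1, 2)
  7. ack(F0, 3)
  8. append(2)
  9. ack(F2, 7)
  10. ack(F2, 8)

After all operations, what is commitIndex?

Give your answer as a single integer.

Answer: 3

Derivation:
Op 1: append 3 -> log_len=3
Op 2: append 2 -> log_len=5
Op 3: append 1 -> log_len=6
Op 4: F2 acks idx 4 -> match: F0=0 F1=0 F2=4; commitIndex=0
Op 5: F2 acks idx 6 -> match: F0=0 F1=0 F2=6; commitIndex=0
Op 6: F1 acks idx 2 -> match: F0=0 F1=2 F2=6; commitIndex=2
Op 7: F0 acks idx 3 -> match: F0=3 F1=2 F2=6; commitIndex=3
Op 8: append 2 -> log_len=8
Op 9: F2 acks idx 7 -> match: F0=3 F1=2 F2=7; commitIndex=3
Op 10: F2 acks idx 8 -> match: F0=3 F1=2 F2=8; commitIndex=3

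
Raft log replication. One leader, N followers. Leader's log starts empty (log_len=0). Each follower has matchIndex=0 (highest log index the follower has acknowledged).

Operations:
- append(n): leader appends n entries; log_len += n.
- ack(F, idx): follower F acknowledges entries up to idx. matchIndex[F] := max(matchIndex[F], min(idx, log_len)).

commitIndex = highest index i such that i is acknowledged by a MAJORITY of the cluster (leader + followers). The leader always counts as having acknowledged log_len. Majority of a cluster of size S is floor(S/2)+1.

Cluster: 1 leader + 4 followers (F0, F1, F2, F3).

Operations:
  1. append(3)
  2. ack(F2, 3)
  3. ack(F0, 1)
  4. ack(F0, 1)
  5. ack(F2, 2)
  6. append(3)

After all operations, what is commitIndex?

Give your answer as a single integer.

Answer: 1

Derivation:
Op 1: append 3 -> log_len=3
Op 2: F2 acks idx 3 -> match: F0=0 F1=0 F2=3 F3=0; commitIndex=0
Op 3: F0 acks idx 1 -> match: F0=1 F1=0 F2=3 F3=0; commitIndex=1
Op 4: F0 acks idx 1 -> match: F0=1 F1=0 F2=3 F3=0; commitIndex=1
Op 5: F2 acks idx 2 -> match: F0=1 F1=0 F2=3 F3=0; commitIndex=1
Op 6: append 3 -> log_len=6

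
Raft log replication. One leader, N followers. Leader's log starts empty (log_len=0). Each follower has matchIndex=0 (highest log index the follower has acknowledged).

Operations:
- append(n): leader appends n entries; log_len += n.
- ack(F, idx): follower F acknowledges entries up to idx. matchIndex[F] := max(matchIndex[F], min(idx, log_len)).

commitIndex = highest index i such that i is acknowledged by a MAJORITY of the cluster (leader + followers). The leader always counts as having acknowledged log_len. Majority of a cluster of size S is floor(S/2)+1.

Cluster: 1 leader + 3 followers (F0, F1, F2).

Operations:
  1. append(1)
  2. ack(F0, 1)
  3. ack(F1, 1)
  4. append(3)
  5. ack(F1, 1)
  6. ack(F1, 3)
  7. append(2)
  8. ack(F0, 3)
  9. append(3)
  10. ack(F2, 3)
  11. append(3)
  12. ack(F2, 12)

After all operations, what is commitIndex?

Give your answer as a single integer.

Op 1: append 1 -> log_len=1
Op 2: F0 acks idx 1 -> match: F0=1 F1=0 F2=0; commitIndex=0
Op 3: F1 acks idx 1 -> match: F0=1 F1=1 F2=0; commitIndex=1
Op 4: append 3 -> log_len=4
Op 5: F1 acks idx 1 -> match: F0=1 F1=1 F2=0; commitIndex=1
Op 6: F1 acks idx 3 -> match: F0=1 F1=3 F2=0; commitIndex=1
Op 7: append 2 -> log_len=6
Op 8: F0 acks idx 3 -> match: F0=3 F1=3 F2=0; commitIndex=3
Op 9: append 3 -> log_len=9
Op 10: F2 acks idx 3 -> match: F0=3 F1=3 F2=3; commitIndex=3
Op 11: append 3 -> log_len=12
Op 12: F2 acks idx 12 -> match: F0=3 F1=3 F2=12; commitIndex=3

Answer: 3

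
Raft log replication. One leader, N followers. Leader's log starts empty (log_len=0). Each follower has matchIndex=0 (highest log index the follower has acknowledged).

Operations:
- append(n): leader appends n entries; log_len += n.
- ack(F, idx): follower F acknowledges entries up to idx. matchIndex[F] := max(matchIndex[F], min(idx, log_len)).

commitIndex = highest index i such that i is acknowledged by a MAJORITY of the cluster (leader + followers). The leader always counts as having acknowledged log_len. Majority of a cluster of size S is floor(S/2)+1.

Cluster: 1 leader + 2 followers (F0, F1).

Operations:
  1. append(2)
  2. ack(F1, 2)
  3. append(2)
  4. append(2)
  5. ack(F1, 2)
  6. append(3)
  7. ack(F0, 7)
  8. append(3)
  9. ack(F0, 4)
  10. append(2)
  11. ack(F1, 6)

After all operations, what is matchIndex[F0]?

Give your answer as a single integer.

Op 1: append 2 -> log_len=2
Op 2: F1 acks idx 2 -> match: F0=0 F1=2; commitIndex=2
Op 3: append 2 -> log_len=4
Op 4: append 2 -> log_len=6
Op 5: F1 acks idx 2 -> match: F0=0 F1=2; commitIndex=2
Op 6: append 3 -> log_len=9
Op 7: F0 acks idx 7 -> match: F0=7 F1=2; commitIndex=7
Op 8: append 3 -> log_len=12
Op 9: F0 acks idx 4 -> match: F0=7 F1=2; commitIndex=7
Op 10: append 2 -> log_len=14
Op 11: F1 acks idx 6 -> match: F0=7 F1=6; commitIndex=7

Answer: 7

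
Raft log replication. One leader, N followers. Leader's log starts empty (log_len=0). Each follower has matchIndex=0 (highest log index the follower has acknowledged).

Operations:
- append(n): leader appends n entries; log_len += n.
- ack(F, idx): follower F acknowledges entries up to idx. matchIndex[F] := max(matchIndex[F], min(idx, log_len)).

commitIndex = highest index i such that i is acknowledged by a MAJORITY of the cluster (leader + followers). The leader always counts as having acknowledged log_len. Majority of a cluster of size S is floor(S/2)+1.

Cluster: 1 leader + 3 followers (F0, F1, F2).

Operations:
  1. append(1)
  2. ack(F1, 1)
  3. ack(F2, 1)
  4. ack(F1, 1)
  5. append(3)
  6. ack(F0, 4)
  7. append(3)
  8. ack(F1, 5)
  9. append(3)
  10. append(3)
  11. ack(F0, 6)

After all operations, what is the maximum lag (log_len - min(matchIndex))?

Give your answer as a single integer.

Answer: 12

Derivation:
Op 1: append 1 -> log_len=1
Op 2: F1 acks idx 1 -> match: F0=0 F1=1 F2=0; commitIndex=0
Op 3: F2 acks idx 1 -> match: F0=0 F1=1 F2=1; commitIndex=1
Op 4: F1 acks idx 1 -> match: F0=0 F1=1 F2=1; commitIndex=1
Op 5: append 3 -> log_len=4
Op 6: F0 acks idx 4 -> match: F0=4 F1=1 F2=1; commitIndex=1
Op 7: append 3 -> log_len=7
Op 8: F1 acks idx 5 -> match: F0=4 F1=5 F2=1; commitIndex=4
Op 9: append 3 -> log_len=10
Op 10: append 3 -> log_len=13
Op 11: F0 acks idx 6 -> match: F0=6 F1=5 F2=1; commitIndex=5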